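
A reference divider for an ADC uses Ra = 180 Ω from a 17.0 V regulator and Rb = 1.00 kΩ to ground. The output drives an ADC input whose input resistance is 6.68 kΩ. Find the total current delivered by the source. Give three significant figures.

Rb‖R_L = 869.8 Ω, so the source sees Ra + Rb‖R_L = 1050 Ω.
I = 17.0 V / 1050 Ω = 16.2 mA.

I ≈ 16.2 mA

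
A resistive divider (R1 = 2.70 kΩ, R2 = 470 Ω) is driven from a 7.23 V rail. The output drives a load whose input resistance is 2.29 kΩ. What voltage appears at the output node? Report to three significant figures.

V_out ≈ 0.912 V

The load sits in parallel with R2: R2‖R_L = (470 × 2290) / (470 + 2290) = 390.0 Ω.
V_out = 7.23 × 390.0 / (2700 + 390.0) = 7.23 × 390.0/3090 = 0.912 V.
(Unloaded it would have been 1.07 V.)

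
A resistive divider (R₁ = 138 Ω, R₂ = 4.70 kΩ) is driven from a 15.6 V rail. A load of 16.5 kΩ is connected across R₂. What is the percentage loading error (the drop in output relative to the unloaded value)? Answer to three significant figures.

0.806 %

The divider's output (Thévenin) resistance is R₁‖R₂ = 134.1 Ω.
Fractional drop under load = R_th/(R_th + R_L) = 134.1 / (134.1 + 16500) = 0.008060.
So the output falls by 0.806 %.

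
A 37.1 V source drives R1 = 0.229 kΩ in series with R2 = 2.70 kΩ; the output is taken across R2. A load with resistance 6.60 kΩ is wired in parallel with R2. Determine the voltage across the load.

V_out ≈ 33.1 V

The load sits in parallel with R2: R2‖R_L = (2700 × 6600) / (2700 + 6600) = 1916 Ω.
V_out = 37.1 × 1916 / (229 + 1916) = 37.1 × 1916/2145 = 33.1 V.
(Unloaded it would have been 34.2 V.)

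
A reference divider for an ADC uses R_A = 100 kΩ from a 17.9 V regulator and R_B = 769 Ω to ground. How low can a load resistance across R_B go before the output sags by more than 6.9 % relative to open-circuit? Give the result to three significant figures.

R_L(min) ≈ 10.3 kΩ

Output resistance R_th = R_A‖R_B = (100000 × 769)/100800 = 763.1 Ω.
The fractional drop is R_th/(R_th + R_L); requiring this ≤ 0.0690 gives R_L ≥ R_th(1/0.0690 − 1) = 763.1 × 13.49 = 10.3 kΩ.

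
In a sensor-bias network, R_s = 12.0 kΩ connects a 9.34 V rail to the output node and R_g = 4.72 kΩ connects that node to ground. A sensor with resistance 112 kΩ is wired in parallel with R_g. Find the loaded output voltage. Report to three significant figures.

The load sits in parallel with R_g: R_g‖R_L = (4.72 × 112) / (4.72 + 112) = 4.529 kΩ.
V_out = 9.34 × 4.529 / (12.0 + 4.529) = 9.34 × 4.529/16.53 = 2.56 V.
(Unloaded it would have been 2.64 V.)

V_out ≈ 2.56 V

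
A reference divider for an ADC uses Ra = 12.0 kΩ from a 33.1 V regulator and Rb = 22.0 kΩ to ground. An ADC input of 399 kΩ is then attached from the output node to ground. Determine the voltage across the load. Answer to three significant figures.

The load sits in parallel with Rb: Rb‖R_L = (22.0 × 399) / (22.0 + 399) = 20.85 kΩ.
V_out = 33.1 × 20.85 / (12.0 + 20.85) = 33.1 × 20.85/32.85 = 21.0 V.
(Unloaded it would have been 21.4 V.)

V_out ≈ 21.0 V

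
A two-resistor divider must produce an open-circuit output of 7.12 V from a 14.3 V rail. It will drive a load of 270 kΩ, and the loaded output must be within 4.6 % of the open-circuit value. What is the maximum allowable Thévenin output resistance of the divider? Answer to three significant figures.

Loading drop = R_th/(R_th + R_L) ≤ 0.0460, so R_th ≤ R_L · ε/(1−ε) = 270 kΩ × 0.0460/0.9540 = 13.0 kΩ.
(Any R1, R2 with R2/(R1+R2) = 0.498 and R1‖R2 ≤ 13.0 kΩ will meet the spec.)

R_th ≤ 13.0 kΩ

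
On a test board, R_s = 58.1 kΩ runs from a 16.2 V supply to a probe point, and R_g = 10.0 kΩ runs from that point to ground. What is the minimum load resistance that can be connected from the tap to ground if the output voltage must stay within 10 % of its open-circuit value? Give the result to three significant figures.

R_L(min) ≈ 76.8 kΩ

Output resistance R_th = R_s‖R_g = (58.1 × 10.0)/68.10 = 8.532 kΩ.
The fractional drop is R_th/(R_th + R_L); requiring this ≤ 0.100 gives R_L ≥ R_th(1/0.100 − 1) = 8.532 × 9.000 = 76.8 kΩ.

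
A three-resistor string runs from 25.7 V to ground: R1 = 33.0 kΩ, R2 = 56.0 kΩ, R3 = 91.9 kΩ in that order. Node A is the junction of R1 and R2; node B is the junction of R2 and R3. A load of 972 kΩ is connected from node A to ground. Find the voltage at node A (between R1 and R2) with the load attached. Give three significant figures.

V ≈ 20.4 V

Below node A the series string R2+R3 = 147.9 kΩ sits in parallel with the 972 kΩ load: 128.4 kΩ.
V_A = 25.7 × 128.4/(33.0 + 128.4) = 20.4 V.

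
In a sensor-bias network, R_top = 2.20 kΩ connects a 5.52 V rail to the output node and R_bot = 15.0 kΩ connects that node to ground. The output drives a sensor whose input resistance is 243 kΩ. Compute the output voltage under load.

The load sits in parallel with R_bot: R_bot‖R_L = (15.0 × 243) / (15.0 + 243) = 14.13 kΩ.
V_out = 5.52 × 14.13 / (2.20 + 14.13) = 5.52 × 14.13/16.33 = 4.78 V.

V_out ≈ 4.78 V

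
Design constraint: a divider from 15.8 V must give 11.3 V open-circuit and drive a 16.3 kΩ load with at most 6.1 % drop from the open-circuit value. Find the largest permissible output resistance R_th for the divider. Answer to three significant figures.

Loading drop = R_th/(R_th + R_L) ≤ 0.0610, so R_th ≤ R_L · ε/(1−ε) = 16.3 kΩ × 0.0610/0.9390 = 1.06 kΩ.
(Any R1, R2 with R2/(R1+R2) = 0.715 and R1‖R2 ≤ 1.06 kΩ will meet the spec.)

R_th ≤ 1.06 kΩ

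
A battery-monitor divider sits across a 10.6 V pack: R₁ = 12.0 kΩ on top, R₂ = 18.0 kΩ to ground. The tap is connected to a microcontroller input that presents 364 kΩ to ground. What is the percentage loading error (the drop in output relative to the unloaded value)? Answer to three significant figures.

The divider's output (Thévenin) resistance is R₁‖R₂ = 7.200 kΩ.
Fractional drop under load = R_th/(R_th + R_L) = 7.200 / (7.200 + 364) = 0.01940.
So the output falls by 1.94 %.

1.94 %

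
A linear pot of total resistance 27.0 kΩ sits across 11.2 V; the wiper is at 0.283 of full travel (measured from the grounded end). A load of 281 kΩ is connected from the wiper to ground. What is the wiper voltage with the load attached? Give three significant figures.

The wiper splits the pot into (1−α)R = 19.36 kΩ above and αR = 7.641 kΩ below.
Lower section ‖ load = 7.439 kΩ.
V_wiper = 11.2 × 7.439/(19.36 + 7.439) = 3.11 V.

V ≈ 3.11 V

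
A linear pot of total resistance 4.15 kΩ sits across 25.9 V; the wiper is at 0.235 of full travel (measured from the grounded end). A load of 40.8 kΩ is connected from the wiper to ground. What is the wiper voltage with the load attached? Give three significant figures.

The wiper splits the pot into (1−α)R = 3175 Ω above and αR = 975.2 Ω below.
Lower section ‖ load = 952.5 Ω.
V_wiper = 25.9 × 952.5/(3175 + 952.5) = 5.98 V.

V ≈ 5.98 V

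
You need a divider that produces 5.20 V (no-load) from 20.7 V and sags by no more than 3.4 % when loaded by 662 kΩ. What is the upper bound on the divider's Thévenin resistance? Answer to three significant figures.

Loading drop = R_th/(R_th + R_L) ≤ 0.0340, so R_th ≤ R_L · ε/(1−ε) = 662 kΩ × 0.0340/0.9660 = 23.3 kΩ.

R_th ≤ 23.3 kΩ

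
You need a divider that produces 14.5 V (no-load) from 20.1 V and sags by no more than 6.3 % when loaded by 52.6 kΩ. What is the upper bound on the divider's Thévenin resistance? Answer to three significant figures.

Loading drop = R_th/(R_th + R_L) ≤ 0.0630, so R_th ≤ R_L · ε/(1−ε) = 52.6 kΩ × 0.0630/0.9370 = 3.54 kΩ.

R_th ≤ 3.54 kΩ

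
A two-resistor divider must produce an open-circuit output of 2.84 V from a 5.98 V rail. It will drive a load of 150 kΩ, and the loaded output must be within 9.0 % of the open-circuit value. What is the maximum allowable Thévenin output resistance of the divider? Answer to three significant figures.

Loading drop = R_th/(R_th + R_L) ≤ 0.0900, so R_th ≤ R_L · ε/(1−ε) = 150 kΩ × 0.0900/0.9100 = 14.8 kΩ.
(Any R1, R2 with R2/(R1+R2) = 0.475 and R1‖R2 ≤ 14.8 kΩ will meet the spec.)

R_th ≤ 14.8 kΩ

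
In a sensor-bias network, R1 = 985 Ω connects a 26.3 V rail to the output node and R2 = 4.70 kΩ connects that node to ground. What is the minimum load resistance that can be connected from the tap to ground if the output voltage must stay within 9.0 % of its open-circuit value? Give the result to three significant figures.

Output resistance R_th = R1‖R2 = (985 × 4700)/5685 = 814.3 Ω.
The fractional drop is R_th/(R_th + R_L); requiring this ≤ 0.0900 gives R_L ≥ R_th(1/0.0900 − 1) = 814.3 × 10.11 = 8.23 kΩ.

R_L(min) ≈ 8.23 kΩ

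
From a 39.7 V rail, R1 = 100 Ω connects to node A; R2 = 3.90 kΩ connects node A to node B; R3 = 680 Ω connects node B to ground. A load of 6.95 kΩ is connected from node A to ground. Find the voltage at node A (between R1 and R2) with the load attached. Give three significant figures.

V ≈ 38.3 V

Below node A the series string R2+R3 = 4580 Ω sits in parallel with the 6950 Ω load: 2761 Ω.
V_A = 39.7 × 2761/(100 + 2761) = 38.3 V.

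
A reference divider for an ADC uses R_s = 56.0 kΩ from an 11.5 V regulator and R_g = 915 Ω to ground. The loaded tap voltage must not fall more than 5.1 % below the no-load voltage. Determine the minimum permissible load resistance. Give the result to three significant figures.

Output resistance R_th = R_s‖R_g = (56000 × 915)/56920 = 900.3 Ω.
The fractional drop is R_th/(R_th + R_L); requiring this ≤ 0.0510 gives R_L ≥ R_th(1/0.0510 − 1) = 900.3 × 18.61 = 16.8 kΩ.

R_L(min) ≈ 16.8 kΩ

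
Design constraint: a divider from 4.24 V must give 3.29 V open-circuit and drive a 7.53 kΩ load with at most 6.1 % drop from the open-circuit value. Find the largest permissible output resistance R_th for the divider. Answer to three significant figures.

Loading drop = R_th/(R_th + R_L) ≤ 0.0610, so R_th ≤ R_L · ε/(1−ε) = 7.53 kΩ × 0.0610/0.9390 = 489 Ω.

R_th ≤ 489 Ω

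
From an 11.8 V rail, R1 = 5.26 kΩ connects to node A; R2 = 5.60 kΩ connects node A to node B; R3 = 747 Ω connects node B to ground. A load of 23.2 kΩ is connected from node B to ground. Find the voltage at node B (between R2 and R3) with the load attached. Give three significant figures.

At node B, R3 is in parallel with the load: R3‖R_L = 723.7 Ω.
Below node A the resistance is R2 + (R3‖R_L) = 6324 Ω, so V_A = 11.8 × 6324/11580 = 6.442 V.
Then V_B = V_A × (R3‖R_L)/(R2 + R3‖R_L) = 6.442 × 723.7/6324 = 0.737 V.

V ≈ 0.737 V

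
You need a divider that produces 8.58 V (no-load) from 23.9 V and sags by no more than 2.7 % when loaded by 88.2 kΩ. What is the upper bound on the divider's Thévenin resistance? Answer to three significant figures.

R_th ≤ 2.45 kΩ

Loading drop = R_th/(R_th + R_L) ≤ 0.0270, so R_th ≤ R_L · ε/(1−ε) = 88.2 kΩ × 0.0270/0.9730 = 2.45 kΩ.
(Any R1, R2 with R2/(R1+R2) = 0.359 and R1‖R2 ≤ 2.45 kΩ will meet the spec.)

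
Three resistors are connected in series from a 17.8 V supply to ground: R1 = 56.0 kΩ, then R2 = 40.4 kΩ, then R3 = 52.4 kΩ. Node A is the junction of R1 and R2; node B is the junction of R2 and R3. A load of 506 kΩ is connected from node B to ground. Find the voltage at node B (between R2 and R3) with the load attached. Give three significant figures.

At node B, R3 is in parallel with the load: R3‖R_L = 47.48 kΩ.
Below node A the resistance is R2 + (R3‖R_L) = 87.88 kΩ, so V_A = 17.8 × 87.88/143.9 = 10.87 V.
Then V_B = V_A × (R3‖R_L)/(R2 + R3‖R_L) = 10.87 × 47.48/87.88 = 5.87 V.

V ≈ 5.87 V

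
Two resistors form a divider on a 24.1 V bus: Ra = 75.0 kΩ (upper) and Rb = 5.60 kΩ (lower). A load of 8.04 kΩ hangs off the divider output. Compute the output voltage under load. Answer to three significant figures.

The load sits in parallel with Rb: Rb‖R_L = (5.60 × 8.04) / (5.60 + 8.04) = 3.301 kΩ.
V_out = 24.1 × 3.301 / (75.0 + 3.301) = 24.1 × 3.301/78.30 = 1.02 V.

V_out ≈ 1.02 V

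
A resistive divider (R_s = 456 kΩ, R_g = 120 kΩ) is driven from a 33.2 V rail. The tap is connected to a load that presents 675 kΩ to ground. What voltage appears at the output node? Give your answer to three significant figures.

V_out ≈ 6.06 V

The load sits in parallel with R_g: R_g‖R_L = (120 × 675) / (120 + 675) = 101.9 kΩ.
V_out = 33.2 × 101.9 / (456 + 101.9) = 33.2 × 101.9/557.9 = 6.06 V.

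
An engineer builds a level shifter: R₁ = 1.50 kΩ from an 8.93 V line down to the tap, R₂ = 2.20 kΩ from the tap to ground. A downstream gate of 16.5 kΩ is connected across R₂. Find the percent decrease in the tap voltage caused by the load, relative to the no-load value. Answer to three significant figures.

The divider's output (Thévenin) resistance is R₁‖R₂ = 0.8919 kΩ.
Fractional drop under load = R_th/(R_th + R_L) = 0.8919 / (0.8919 + 16.5) = 0.05128.
So the output falls by 5.13 %.

5.13 %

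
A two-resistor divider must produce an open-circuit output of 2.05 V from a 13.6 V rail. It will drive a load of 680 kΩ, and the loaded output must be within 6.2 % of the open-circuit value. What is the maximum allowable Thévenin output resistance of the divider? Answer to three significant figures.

Loading drop = R_th/(R_th + R_L) ≤ 0.0620, so R_th ≤ R_L · ε/(1−ε) = 680 kΩ × 0.0620/0.9380 = 44.9 kΩ.
(Any R1, R2 with R2/(R1+R2) = 0.151 and R1‖R2 ≤ 44.9 kΩ will meet the spec.)

R_th ≤ 44.9 kΩ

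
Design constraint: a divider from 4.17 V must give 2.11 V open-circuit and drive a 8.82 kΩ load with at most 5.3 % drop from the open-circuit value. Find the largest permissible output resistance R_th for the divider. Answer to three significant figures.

R_th ≤ 494 Ω

Loading drop = R_th/(R_th + R_L) ≤ 0.0530, so R_th ≤ R_L · ε/(1−ε) = 8.82 kΩ × 0.0530/0.9470 = 494 Ω.
(Any R1, R2 with R2/(R1+R2) = 0.506 and R1‖R2 ≤ 494 Ω will meet the spec.)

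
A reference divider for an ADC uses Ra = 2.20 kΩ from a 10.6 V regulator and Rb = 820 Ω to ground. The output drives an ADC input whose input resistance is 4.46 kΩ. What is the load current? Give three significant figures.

Rb‖R_L = 692.7 Ω; V_out = 10.6 × 692.7/2893 = 2.538 V.
I_L = V_out / R_L = 2.538 / 4.46 kΩ = 0.569 mA.

I_L ≈ 0.569 mA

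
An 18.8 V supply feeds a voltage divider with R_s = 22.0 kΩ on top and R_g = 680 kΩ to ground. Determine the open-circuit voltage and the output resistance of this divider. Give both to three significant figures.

V_th = 18.2 V, R_th = 21.3 kΩ

V_th is the open-circuit tap voltage: 18.8 × 680/(22.0 + 680) = 18.2 V.
With the supply zeroed, R_s and R_g appear in parallel from the tap: R_th = R_s‖R_g = (22.0 × 680)/702.0 = 21.3 kΩ.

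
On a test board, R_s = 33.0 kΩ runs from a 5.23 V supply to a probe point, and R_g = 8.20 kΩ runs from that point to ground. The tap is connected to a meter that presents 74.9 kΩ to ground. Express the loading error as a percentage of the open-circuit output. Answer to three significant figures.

Unloaded V = 5.23 × 8.20/41.20 = 1.0409 V.
Loaded: R_g‖R_L = 7.391 kΩ, giving V = 5.23 × 7.391/40.39 = 0.95700 V.
Drop = (1.0409 − 0.95700) / 1.0409 = 8.06 %.

8.06 %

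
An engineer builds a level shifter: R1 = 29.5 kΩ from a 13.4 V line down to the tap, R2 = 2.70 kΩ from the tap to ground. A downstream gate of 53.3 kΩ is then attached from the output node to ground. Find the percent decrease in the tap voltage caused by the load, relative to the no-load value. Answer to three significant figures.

The divider's output (Thévenin) resistance is R1‖R2 = 2.474 kΩ.
Fractional drop under load = R_th/(R_th + R_L) = 2.474 / (2.474 + 53.3) = 0.04435.
So the output falls by 4.44 %.

4.44 %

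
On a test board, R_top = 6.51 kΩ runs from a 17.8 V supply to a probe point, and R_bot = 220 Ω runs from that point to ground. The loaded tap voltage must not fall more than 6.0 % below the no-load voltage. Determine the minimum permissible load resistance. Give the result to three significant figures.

R_L(min) ≈ 3.33 kΩ

Output resistance R_th = R_top‖R_bot = (6510 × 220)/6730 = 212.8 Ω.
The fractional drop is R_th/(R_th + R_L); requiring this ≤ 0.0600 gives R_L ≥ R_th(1/0.0600 − 1) = 212.8 × 15.67 = 3.33 kΩ.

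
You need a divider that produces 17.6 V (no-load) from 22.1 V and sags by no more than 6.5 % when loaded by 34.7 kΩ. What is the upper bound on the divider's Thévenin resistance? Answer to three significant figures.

Loading drop = R_th/(R_th + R_L) ≤ 0.0650, so R_th ≤ R_L · ε/(1−ε) = 34.7 kΩ × 0.0650/0.9350 = 2.41 kΩ.
(Any R1, R2 with R2/(R1+R2) = 0.796 and R1‖R2 ≤ 2.41 kΩ will meet the spec.)

R_th ≤ 2.41 kΩ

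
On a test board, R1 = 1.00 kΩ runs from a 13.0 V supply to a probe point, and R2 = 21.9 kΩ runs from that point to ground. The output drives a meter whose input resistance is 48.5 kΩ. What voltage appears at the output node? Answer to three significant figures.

The load sits in parallel with R2: R2‖R_L = (21.9 × 48.5) / (21.9 + 48.5) = 15.09 kΩ.
V_out = 13.0 × 15.09 / (1.00 + 15.09) = 13.0 × 15.09/16.09 = 12.2 V.
(Unloaded it would have been 12.4 V.)

V_out ≈ 12.2 V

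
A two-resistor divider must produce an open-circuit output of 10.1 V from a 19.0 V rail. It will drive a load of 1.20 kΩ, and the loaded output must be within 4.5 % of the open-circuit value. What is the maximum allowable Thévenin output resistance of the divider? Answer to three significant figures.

R_th ≤ 56.5 Ω

Loading drop = R_th/(R_th + R_L) ≤ 0.0450, so R_th ≤ R_L · ε/(1−ε) = 1.20 kΩ × 0.0450/0.9550 = 56.5 Ω.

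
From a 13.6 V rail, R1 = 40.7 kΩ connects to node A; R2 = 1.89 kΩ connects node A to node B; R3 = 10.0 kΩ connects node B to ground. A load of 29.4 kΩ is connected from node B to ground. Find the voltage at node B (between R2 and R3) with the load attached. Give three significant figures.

V ≈ 2.03 V

At node B, R3 is in parallel with the load: R3‖R_L = 7.462 kΩ.
Below node A the resistance is R2 + (R3‖R_L) = 9.352 kΩ, so V_A = 13.6 × 9.352/50.05 = 2.541 V.
Then V_B = V_A × (R3‖R_L)/(R2 + R3‖R_L) = 2.541 × 7.462/9.352 = 2.03 V.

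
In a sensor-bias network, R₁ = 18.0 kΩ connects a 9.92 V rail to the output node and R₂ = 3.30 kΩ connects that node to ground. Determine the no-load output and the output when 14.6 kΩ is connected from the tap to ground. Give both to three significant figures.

Unloaded: 1.54 V; loaded: 1.29 V

Open-circuit: V = 9.92 × 3.30/(18.0 + 3.30) = 1.54 V.
With the load, R₂ becomes R₂‖R_L = 2.692 kΩ, so V = 9.92 × 2.692/20.69 = 1.29 V.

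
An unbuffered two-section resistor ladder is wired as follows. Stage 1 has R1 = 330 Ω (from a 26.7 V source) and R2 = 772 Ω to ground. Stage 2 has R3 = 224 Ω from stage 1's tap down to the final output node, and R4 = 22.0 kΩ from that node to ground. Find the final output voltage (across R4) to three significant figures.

Stage 2 presents R3+R4 = 22220 Ω as a load on stage 1's tap.
Stage 1's lower leg becomes R2‖(R3+R4) = 746.1 Ω, so V_mid = 26.7 × 746.1/1076 = 18.51 V.
Stage 2 is itself unloaded: V_out = V_mid × R4/(R3+R4) = 18.51 × 22000/22220 = 18.3 V.

V_out ≈ 18.3 V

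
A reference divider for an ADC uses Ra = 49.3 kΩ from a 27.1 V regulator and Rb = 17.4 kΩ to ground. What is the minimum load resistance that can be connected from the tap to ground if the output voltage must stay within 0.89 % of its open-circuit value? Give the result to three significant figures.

Output resistance R_th = Ra‖Rb = (49.3 × 17.4)/66.70 = 12.86 kΩ.
The fractional drop is R_th/(R_th + R_L); requiring this ≤ 0.00890 gives R_L ≥ R_th(1/0.00890 − 1) = 12.86 × 111.4 = 1.43 MΩ.

R_L(min) ≈ 1.43 MΩ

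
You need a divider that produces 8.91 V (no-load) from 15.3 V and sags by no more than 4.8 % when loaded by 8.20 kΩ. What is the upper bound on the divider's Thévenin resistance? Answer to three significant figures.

Loading drop = R_th/(R_th + R_L) ≤ 0.0480, so R_th ≤ R_L · ε/(1−ε) = 8.20 kΩ × 0.0480/0.9520 = 413 Ω.
(Any R1, R2 with R2/(R1+R2) = 0.582 and R1‖R2 ≤ 413 Ω will meet the spec.)

R_th ≤ 413 Ω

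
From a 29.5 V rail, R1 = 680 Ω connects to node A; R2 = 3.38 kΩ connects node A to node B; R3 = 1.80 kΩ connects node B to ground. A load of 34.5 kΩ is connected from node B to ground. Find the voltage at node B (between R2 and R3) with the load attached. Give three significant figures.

V ≈ 8.75 V

At node B, R3 is in parallel with the load: R3‖R_L = 1711 Ω.
Below node A the resistance is R2 + (R3‖R_L) = 5091 Ω, so V_A = 29.5 × 5091/5771 = 26.02 V.
Then V_B = V_A × (R3‖R_L)/(R2 + R3‖R_L) = 26.02 × 1711/5091 = 8.75 V.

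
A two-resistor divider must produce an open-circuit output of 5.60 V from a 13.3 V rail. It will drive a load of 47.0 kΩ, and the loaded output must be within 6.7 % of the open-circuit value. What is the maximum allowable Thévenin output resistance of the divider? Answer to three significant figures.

R_th ≤ 3.38 kΩ

Loading drop = R_th/(R_th + R_L) ≤ 0.0670, so R_th ≤ R_L · ε/(1−ε) = 47.0 kΩ × 0.0670/0.9330 = 3.38 kΩ.
(Any R1, R2 with R2/(R1+R2) = 0.421 and R1‖R2 ≤ 3.38 kΩ will meet the spec.)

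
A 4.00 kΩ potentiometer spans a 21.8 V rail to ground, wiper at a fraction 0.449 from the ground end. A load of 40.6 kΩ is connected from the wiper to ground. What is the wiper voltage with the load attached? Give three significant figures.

The wiper splits the pot into (1−α)R = 2.204 kΩ above and αR = 1.796 kΩ below.
Lower section ‖ load = 1.720 kΩ.
V_wiper = 21.8 × 1.720/(2.204 + 1.720) = 9.56 V.

V ≈ 9.56 V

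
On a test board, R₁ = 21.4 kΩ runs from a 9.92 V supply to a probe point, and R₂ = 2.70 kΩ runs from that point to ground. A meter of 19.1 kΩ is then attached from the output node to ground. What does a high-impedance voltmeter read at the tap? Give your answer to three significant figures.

V_out ≈ 0.987 V

The load sits in parallel with R₂: R₂‖R_L = (2.70 × 19.1) / (2.70 + 19.1) = 2.366 kΩ.
V_out = 9.92 × 2.366 / (21.4 + 2.366) = 9.92 × 2.366/23.77 = 0.987 V.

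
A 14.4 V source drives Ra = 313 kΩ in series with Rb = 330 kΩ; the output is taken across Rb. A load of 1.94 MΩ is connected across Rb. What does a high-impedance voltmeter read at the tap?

V_out ≈ 6.83 V

The load sits in parallel with Rb: Rb‖R_L = (330 × 1940) / (330 + 1940) = 282.0 kΩ.
V_out = 14.4 × 282.0 / (313 + 282.0) = 14.4 × 282.0/595.0 = 6.83 V.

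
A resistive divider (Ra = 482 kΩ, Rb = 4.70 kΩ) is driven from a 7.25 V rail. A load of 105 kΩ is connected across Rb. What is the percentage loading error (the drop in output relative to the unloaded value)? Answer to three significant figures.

The divider's output (Thévenin) resistance is Ra‖Rb = 4.655 kΩ.
Fractional drop under load = R_th/(R_th + R_L) = 4.655 / (4.655 + 105) = 0.04245.
So the output falls by 4.24 %.

4.24 %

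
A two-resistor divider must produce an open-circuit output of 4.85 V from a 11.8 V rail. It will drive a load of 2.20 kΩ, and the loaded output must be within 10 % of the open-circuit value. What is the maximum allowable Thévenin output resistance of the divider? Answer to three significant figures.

Loading drop = R_th/(R_th + R_L) ≤ 0.100, so R_th ≤ R_L · ε/(1−ε) = 2.20 kΩ × 0.100/0.9000 = 244 Ω.

R_th ≤ 244 Ω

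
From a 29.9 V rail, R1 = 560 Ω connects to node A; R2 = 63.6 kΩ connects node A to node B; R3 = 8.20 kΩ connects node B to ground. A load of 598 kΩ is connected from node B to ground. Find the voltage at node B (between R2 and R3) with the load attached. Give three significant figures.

At node B, R3 is in parallel with the load: R3‖R_L = 8089 Ω.
Below node A the resistance is R2 + (R3‖R_L) = 71690 Ω, so V_A = 29.9 × 71690/72250 = 29.67 V.
Then V_B = V_A × (R3‖R_L)/(R2 + R3‖R_L) = 29.67 × 8089/71690 = 3.35 V.

V ≈ 3.35 V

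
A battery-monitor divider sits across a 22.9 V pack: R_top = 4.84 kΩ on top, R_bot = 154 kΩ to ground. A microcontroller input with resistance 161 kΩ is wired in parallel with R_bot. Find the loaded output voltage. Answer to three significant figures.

The load sits in parallel with R_bot: R_bot‖R_L = (154 × 161) / (154 + 161) = 78.71 kΩ.
V_out = 22.9 × 78.71 / (4.84 + 78.71) = 22.9 × 78.71/83.55 = 21.6 V.
(Unloaded it would have been 22.2 V.)

V_out ≈ 21.6 V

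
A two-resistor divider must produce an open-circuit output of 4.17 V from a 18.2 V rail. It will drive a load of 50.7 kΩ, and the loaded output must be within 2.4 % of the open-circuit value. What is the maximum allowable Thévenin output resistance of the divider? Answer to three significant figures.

R_th ≤ 1.25 kΩ

Loading drop = R_th/(R_th + R_L) ≤ 0.0240, so R_th ≤ R_L · ε/(1−ε) = 50.7 kΩ × 0.0240/0.9760 = 1.25 kΩ.
(Any R1, R2 with R2/(R1+R2) = 0.229 and R1‖R2 ≤ 1.25 kΩ will meet the spec.)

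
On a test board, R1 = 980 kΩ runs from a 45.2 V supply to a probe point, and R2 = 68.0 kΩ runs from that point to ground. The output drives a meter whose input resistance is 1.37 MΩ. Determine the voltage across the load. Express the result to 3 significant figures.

The load sits in parallel with R2: R2‖R_L = (68.0 × 1370) / (68.0 + 1370) = 64.78 kΩ.
V_out = 45.2 × 64.78 / (980 + 64.78) = 45.2 × 64.78/1045 = 2.80 V.

V_out ≈ 2.80 V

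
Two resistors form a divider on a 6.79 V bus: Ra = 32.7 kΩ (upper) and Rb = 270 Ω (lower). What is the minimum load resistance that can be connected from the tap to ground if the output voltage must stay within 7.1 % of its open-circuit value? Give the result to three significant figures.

Output resistance R_th = Ra‖Rb = (32700 × 270)/32970 = 267.8 Ω.
The fractional drop is R_th/(R_th + R_L); requiring this ≤ 0.0710 gives R_L ≥ R_th(1/0.0710 − 1) = 267.8 × 13.08 = 3.50 kΩ.

R_L(min) ≈ 3.50 kΩ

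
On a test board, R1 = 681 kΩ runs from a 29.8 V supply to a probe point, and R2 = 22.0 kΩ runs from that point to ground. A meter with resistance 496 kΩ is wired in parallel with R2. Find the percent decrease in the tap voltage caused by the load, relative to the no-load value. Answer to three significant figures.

4.12 %

The divider's output (Thévenin) resistance is R1‖R2 = 21.31 kΩ.
Fractional drop under load = R_th/(R_th + R_L) = 21.31 / (21.31 + 496) = 0.04120.
So the output falls by 4.12 %.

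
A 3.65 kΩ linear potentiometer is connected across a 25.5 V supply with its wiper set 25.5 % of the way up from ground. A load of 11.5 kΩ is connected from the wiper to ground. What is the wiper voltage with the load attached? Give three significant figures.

V ≈ 6.13 V

The wiper splits the pot into (1−α)R = 2719 Ω above and αR = 930.8 Ω below.
Lower section ‖ load = 861.1 Ω.
V_wiper = 25.5 × 861.1/(2719 + 861.1) = 6.13 V.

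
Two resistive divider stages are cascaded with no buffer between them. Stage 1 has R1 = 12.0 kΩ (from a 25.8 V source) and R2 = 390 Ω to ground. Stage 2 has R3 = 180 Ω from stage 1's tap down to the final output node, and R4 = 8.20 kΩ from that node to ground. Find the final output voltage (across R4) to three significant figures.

Stage 2 presents R3+R4 = 8380 Ω as a load on stage 1's tap.
Stage 1's lower leg becomes R2‖(R3+R4) = 372.7 Ω, so V_mid = 25.8 × 372.7/12370 = 0.7771 V.
Stage 2 is itself unloaded: V_out = V_mid × R4/(R3+R4) = 0.7771 × 8200/8380 = 0.760 V.

V_out ≈ 0.760 V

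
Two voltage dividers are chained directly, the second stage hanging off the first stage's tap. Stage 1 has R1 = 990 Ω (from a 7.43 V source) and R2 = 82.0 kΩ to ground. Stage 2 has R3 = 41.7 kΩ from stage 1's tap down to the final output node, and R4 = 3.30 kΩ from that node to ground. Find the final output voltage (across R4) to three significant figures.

V_out ≈ 0.527 V

Stage 2 presents R3+R4 = 45000 Ω as a load on stage 1's tap.
Stage 1's lower leg becomes R2‖(R3+R4) = 29060 Ω, so V_mid = 7.43 × 29060/30050 = 7.185 V.
Stage 2 is itself unloaded: V_out = V_mid × R4/(R3+R4) = 7.185 × 3300/45000 = 0.527 V.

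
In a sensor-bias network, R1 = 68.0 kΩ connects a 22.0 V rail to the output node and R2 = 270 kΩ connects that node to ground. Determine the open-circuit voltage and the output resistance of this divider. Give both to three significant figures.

V_th is the open-circuit tap voltage: 22.0 × 270/(68.0 + 270) = 17.6 V.
With the supply zeroed, R1 and R2 appear in parallel from the tap: R_th = R1‖R2 = (68.0 × 270)/338.0 = 54.3 kΩ.

V_th = 17.6 V, R_th = 54.3 kΩ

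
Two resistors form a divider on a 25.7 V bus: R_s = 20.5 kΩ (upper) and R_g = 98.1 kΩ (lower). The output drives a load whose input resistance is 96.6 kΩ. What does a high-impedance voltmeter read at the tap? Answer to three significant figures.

The load sits in parallel with R_g: R_g‖R_L = (98.1 × 96.6) / (98.1 + 96.6) = 48.67 kΩ.
V_out = 25.7 × 48.67 / (20.5 + 48.67) = 25.7 × 48.67/69.17 = 18.1 V.

V_out ≈ 18.1 V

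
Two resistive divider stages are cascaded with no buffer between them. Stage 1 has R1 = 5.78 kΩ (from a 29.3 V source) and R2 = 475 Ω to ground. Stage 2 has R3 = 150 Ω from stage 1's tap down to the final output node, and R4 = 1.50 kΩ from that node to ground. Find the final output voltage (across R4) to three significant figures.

V_out ≈ 1.60 V

Stage 2 presents R3+R4 = 1650 Ω as a load on stage 1's tap.
Stage 1's lower leg becomes R2‖(R3+R4) = 368.8 Ω, so V_mid = 29.3 × 368.8/6149 = 1.757 V.
Stage 2 is itself unloaded: V_out = V_mid × R4/(R3+R4) = 1.757 × 1500/1650 = 1.60 V.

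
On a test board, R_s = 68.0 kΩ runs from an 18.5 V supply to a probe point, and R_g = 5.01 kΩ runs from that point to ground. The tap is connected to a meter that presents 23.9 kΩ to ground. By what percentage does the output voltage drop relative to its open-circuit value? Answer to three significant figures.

Unloaded V = 18.5 × 5.01/73.01 = 1.269 V.
Loaded: R_g‖R_L = 4.142 kΩ, giving V = 18.5 × 4.142/72.14 = 1.062 V.
Drop = (1.269 − 1.062) / 1.269 = 16.3 %.

16.3 %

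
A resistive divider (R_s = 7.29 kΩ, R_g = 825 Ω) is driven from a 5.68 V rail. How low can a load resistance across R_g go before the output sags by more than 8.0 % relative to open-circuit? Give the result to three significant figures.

Output resistance R_th = R_s‖R_g = (7290 × 825)/8115 = 741.1 Ω.
The fractional drop is R_th/(R_th + R_L); requiring this ≤ 0.0800 gives R_L ≥ R_th(1/0.0800 − 1) = 741.1 × 11.50 = 8.52 kΩ.

R_L(min) ≈ 8.52 kΩ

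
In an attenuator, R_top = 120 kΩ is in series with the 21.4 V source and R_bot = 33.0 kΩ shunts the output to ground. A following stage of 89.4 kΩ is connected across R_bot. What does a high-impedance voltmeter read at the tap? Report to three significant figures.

V_out ≈ 3.58 V

The load sits in parallel with R_bot: R_bot‖R_L = (33.0 × 89.4) / (33.0 + 89.4) = 24.10 kΩ.
V_out = 21.4 × 24.10 / (120 + 24.10) = 21.4 × 24.10/144.1 = 3.58 V.
(Unloaded it would have been 4.62 V.)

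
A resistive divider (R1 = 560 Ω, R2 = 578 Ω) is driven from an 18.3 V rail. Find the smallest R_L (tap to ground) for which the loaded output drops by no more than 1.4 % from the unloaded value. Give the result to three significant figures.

Output resistance R_th = R1‖R2 = (560 × 578)/1138 = 284.4 Ω.
The fractional drop is R_th/(R_th + R_L); requiring this ≤ 0.0140 gives R_L ≥ R_th(1/0.0140 − 1) = 284.4 × 70.43 = 20.0 kΩ.

R_L(min) ≈ 20.0 kΩ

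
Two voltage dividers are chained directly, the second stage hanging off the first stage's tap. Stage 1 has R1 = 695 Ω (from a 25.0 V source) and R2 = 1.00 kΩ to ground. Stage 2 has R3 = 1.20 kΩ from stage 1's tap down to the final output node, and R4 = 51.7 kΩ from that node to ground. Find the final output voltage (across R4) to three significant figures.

V_out ≈ 14.3 V

Stage 2 presents R3+R4 = 52900 Ω as a load on stage 1's tap.
Stage 1's lower leg becomes R2‖(R3+R4) = 981.4 Ω, so V_mid = 25.0 × 981.4/1676 = 14.64 V.
Stage 2 is itself unloaded: V_out = V_mid × R4/(R3+R4) = 14.64 × 51700/52900 = 14.3 V.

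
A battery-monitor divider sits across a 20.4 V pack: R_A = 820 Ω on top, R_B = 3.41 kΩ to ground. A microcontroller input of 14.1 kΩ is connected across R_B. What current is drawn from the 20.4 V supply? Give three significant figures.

I ≈ 5.72 mA

R_B‖R_L = 2746 Ω, so the source sees R_A + R_B‖R_L = 3566 Ω.
I = 20.4 V / 3566 Ω = 5.72 mA.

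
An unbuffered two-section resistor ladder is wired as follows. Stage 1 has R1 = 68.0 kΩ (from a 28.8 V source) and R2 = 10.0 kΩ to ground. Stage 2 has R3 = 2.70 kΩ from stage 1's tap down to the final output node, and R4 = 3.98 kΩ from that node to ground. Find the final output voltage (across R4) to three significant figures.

Stage 2 presents R3+R4 = 6.680 kΩ as a load on stage 1's tap.
Stage 1's lower leg becomes R2‖(R3+R4) = 4.005 kΩ, so V_mid = 28.8 × 4.005/72.00 = 1.602 V.
Stage 2 is itself unloaded: V_out = V_mid × R4/(R3+R4) = 1.602 × 3.98/6.680 = 0.954 V.

V_out ≈ 0.954 V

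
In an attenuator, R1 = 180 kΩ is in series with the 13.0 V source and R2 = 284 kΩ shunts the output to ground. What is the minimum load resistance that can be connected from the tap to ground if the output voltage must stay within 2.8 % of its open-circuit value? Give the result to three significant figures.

Output resistance R_th = R1‖R2 = (180 × 284)/464.0 = 110.2 kΩ.
The fractional drop is R_th/(R_th + R_L); requiring this ≤ 0.0280 gives R_L ≥ R_th(1/0.0280 − 1) = 110.2 × 34.71 = 3.82 MΩ.

R_L(min) ≈ 3.82 MΩ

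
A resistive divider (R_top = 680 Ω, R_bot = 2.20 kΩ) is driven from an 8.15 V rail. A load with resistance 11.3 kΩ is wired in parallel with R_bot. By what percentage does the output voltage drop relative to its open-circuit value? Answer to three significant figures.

4.39 %

The divider's output (Thévenin) resistance is R_top‖R_bot = 519.4 Ω.
Fractional drop under load = R_th/(R_th + R_L) = 519.4 / (519.4 + 11300) = 0.04395.
So the output falls by 4.39 %.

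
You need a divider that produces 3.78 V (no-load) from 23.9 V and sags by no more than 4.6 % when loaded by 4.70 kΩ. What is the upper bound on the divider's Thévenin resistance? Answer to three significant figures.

R_th ≤ 227 Ω

Loading drop = R_th/(R_th + R_L) ≤ 0.0460, so R_th ≤ R_L · ε/(1−ε) = 4.70 kΩ × 0.0460/0.9540 = 227 Ω.
(Any R1, R2 with R2/(R1+R2) = 0.158 and R1‖R2 ≤ 227 Ω will meet the spec.)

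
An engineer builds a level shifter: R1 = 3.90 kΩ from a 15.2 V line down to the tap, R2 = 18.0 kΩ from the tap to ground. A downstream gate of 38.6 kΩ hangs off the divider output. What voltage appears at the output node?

The load sits in parallel with R2: R2‖R_L = (18.0 × 38.6) / (18.0 + 38.6) = 12.28 kΩ.
V_out = 15.2 × 12.28 / (3.90 + 12.28) = 15.2 × 12.28/16.18 = 11.5 V.

V_out ≈ 11.5 V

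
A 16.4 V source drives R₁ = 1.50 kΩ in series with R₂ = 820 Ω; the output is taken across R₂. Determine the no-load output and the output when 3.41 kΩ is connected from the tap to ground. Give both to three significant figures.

Unloaded: 5.80 V; loaded: 5.02 V

Open-circuit: V = 16.4 × 820/(1500 + 820) = 5.80 V.
With the load, R₂ becomes R₂‖R_L = 661.0 Ω, so V = 16.4 × 661.0/2161 = 5.02 V.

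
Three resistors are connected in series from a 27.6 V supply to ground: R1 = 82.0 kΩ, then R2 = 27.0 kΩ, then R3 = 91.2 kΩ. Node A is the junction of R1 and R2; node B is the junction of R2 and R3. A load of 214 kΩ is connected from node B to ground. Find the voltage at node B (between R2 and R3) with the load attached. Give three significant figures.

At node B, R3 is in parallel with the load: R3‖R_L = 63.95 kΩ.
Below node A the resistance is R2 + (R3‖R_L) = 90.95 kΩ, so V_A = 27.6 × 90.95/172.9 = 14.51 V.
Then V_B = V_A × (R3‖R_L)/(R2 + R3‖R_L) = 14.51 × 63.95/90.95 = 10.2 V.

V ≈ 10.2 V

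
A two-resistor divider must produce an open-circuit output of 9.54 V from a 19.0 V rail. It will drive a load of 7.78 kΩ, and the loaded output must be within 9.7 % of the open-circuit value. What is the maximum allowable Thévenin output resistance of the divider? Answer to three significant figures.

R_th ≤ 836 Ω

Loading drop = R_th/(R_th + R_L) ≤ 0.0970, so R_th ≤ R_L · ε/(1−ε) = 7.78 kΩ × 0.0970/0.9030 = 836 Ω.
(Any R1, R2 with R2/(R1+R2) = 0.502 and R1‖R2 ≤ 836 Ω will meet the spec.)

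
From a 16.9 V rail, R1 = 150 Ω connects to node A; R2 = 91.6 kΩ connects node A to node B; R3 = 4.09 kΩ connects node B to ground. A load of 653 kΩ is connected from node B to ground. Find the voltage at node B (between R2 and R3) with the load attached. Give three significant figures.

At node B, R3 is in parallel with the load: R3‖R_L = 4065 Ω.
Below node A the resistance is R2 + (R3‖R_L) = 95660 Ω, so V_A = 16.9 × 95660/95810 = 16.87 V.
Then V_B = V_A × (R3‖R_L)/(R2 + R3‖R_L) = 16.87 × 4065/95660 = 0.717 V.

V ≈ 0.717 V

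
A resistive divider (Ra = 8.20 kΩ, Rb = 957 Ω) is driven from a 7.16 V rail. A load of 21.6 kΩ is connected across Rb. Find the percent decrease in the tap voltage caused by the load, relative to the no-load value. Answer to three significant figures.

3.82 %

The divider's output (Thévenin) resistance is Ra‖Rb = 857.0 Ω.
Fractional drop under load = R_th/(R_th + R_L) = 857.0 / (857.0 + 21600) = 0.03816.
So the output falls by 3.82 %.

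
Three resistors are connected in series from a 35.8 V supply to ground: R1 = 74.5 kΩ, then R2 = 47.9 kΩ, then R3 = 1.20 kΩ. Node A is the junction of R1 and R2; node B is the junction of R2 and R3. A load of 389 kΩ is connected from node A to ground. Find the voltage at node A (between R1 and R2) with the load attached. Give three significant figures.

V ≈ 13.2 V

Below node A the series string R2+R3 = 49.10 kΩ sits in parallel with the 389 kΩ load: 43.60 kΩ.
V_A = 35.8 × 43.60/(74.5 + 43.60) = 13.2 V.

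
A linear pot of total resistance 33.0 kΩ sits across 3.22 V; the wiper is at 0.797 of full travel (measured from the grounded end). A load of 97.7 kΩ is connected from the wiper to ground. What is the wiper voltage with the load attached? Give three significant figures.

The wiper splits the pot into (1−α)R = 6.699 kΩ above and αR = 26.30 kΩ below.
Lower section ‖ load = 20.72 kΩ.
V_wiper = 3.22 × 20.72/(6.699 + 20.72) = 2.43 V.

V ≈ 2.43 V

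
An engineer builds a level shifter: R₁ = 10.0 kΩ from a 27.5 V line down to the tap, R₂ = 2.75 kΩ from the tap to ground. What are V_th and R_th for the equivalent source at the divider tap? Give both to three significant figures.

V_th = 5.93 V, R_th = 2.16 kΩ

V_th is the open-circuit tap voltage: 27.5 × 2.75/(10.0 + 2.75) = 5.93 V.
With the supply zeroed, R₁ and R₂ appear in parallel from the tap: R_th = R₁‖R₂ = (10.0 × 2.75)/12.75 = 2.16 kΩ.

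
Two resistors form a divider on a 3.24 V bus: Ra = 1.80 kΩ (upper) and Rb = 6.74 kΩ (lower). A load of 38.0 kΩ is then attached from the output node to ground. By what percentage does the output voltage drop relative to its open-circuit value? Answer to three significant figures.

The divider's output (Thévenin) resistance is Ra‖Rb = 1.421 kΩ.
Fractional drop under load = R_th/(R_th + R_L) = 1.421 / (1.421 + 38.0) = 0.03604.
So the output falls by 3.60 %.

3.60 %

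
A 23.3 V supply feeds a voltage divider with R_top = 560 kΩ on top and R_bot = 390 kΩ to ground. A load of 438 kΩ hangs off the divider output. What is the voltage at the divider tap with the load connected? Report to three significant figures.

V_out ≈ 6.27 V

The load sits in parallel with R_bot: R_bot‖R_L = (390 × 438) / (390 + 438) = 206.3 kΩ.
V_out = 23.3 × 206.3 / (560 + 206.3) = 23.3 × 206.3/766.3 = 6.27 V.
(Unloaded it would have been 9.57 V.)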